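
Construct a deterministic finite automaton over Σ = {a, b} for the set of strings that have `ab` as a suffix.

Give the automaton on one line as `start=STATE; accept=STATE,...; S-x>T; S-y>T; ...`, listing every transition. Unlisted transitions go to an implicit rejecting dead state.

Remember how much of `ab` the current input suffix matches. State q0 means no match yet; q1 means the last symbol is `a`; q2 means the last 2 symbols are `ab`. Only q2 accepts. On a mismatch, fall back to the longest proper suffix that is still a prefix of `ab`.
With 3 states:
        a   b  
>  q0   q1  q0 
   q1   q1  q2 
 * q2   q1  q0 
(> = start, * = accepting)

start=q0; accept=q2; q0-a>q1; q0-b>q0; q1-a>q1; q1-b>q2; q2-a>q1; q2-b>q0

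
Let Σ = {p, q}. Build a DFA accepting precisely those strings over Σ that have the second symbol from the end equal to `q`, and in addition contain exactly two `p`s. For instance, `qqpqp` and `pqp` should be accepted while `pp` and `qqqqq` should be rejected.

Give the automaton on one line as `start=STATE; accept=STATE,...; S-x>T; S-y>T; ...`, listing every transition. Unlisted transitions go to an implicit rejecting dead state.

start=A; accept=G,H; A-p>B; A-q>A; B-p>C; B-q>D; C-p>E; C-q>F; D-p>G; D-q>D; E-p>E; E-q>E; F-p>E; F-q>H; G-p>E; G-q>F; H-p>E; H-q>H

Run two small machines in parallel and take their product. The first has 7 states tracking the last 2 symbols read; the second has 4 states tracking the count of `p`s, saturating at 3. A product state is a pair (one from each), accepting exactly when both do. Equivalent product states are then merged.
8 states suffice.
       p  q 
>  A   B  A 
   B   C  D 
   C   E  F 
   D   G  D 
   E   E  E 
   F   E  H 
 * G   E  F 
 * H   E  H 
(> = start, * = accepting)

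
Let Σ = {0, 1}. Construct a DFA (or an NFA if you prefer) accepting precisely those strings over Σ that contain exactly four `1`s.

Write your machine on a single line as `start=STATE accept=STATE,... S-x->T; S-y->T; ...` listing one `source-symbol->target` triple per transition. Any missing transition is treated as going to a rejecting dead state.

Only the number of `1`s matters, and only up to 5. Make a chain q0 → q1 → q2 → q3 → q4 → q5 advanced by each `1` (with q5 absorbing); every other symbol self-loops. The accepting set is {q4}.
With 6 states:
        0   1  
>  q0   q0  q1 
   q1   q1  q2 
   q2   q2  q3 
   q3   q3  q4 
 * q4   q4  q5 
   q5   q5  q5 
(> = start, * = accepting)

start=q0; accept=q4; q0-0->q0; q0-1->q1; q1-0->q1; q1-1->q2; q2-0->q2; q2-1->q3; q3-0->q3; q3-1->q4; q4-0->q4; q4-1->q5; q5-0->q5; q5-1->q5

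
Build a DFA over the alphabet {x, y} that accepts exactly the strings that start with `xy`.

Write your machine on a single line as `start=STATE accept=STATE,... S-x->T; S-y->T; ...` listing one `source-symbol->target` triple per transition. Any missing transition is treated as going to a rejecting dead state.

Walk along `xy` while the input agrees: from A take `x` to B, and so on. Any deviation drops to the rejecting sink D. Once C is reached the prefix is confirmed and every continuation is accepted.
4 states suffice.
       x  y 
>  A   B  D 
   B   D  C 
 * C   C  C 
   D   D  D 
(> = start, * = accepting)

start=A; accept=C; A-x->B; A-y->D; B-x->D; B-y->C; C-x->C; C-y->C; D-x->D; D-y->D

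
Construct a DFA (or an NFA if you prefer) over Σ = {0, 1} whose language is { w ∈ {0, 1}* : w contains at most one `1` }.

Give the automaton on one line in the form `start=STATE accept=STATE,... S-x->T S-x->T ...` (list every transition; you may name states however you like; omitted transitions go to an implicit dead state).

Count `1`s, saturating at 2: state s0 means no `1` yet, s1 means one `1` seen, s2 means more than one. Each `1` increments (capped at s2); other symbols loop. Accept from {s0, s1}.
A 3-state machine:
        0   1  
>* s0   s0  s1 
 * s1   s1  s2 
   s2   s2  s2 
(> = start, * = accepting)

start=s0 accept=s0,s1 s0-0->s0 s0-1->s1 s1-0->s1 s1-1->s2 s2-0->s2 s2-1->s2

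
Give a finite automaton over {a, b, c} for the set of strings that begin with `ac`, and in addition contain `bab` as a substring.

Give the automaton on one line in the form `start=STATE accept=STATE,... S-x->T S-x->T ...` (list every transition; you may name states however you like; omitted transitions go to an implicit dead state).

start=S0 accept=S9 S0-a->S1 S0-b->S2 S0-c->S3 S1-a->S3 S1-b->S2 S1-c->S4 S2-a->S5 S2-b->S2 S2-c->S3 S3-a->S3 S3-b->S2 S3-c->S3 S4-a->S4 S4-b->S6 S4-c->S4 S5-a->S3 S5-b->S7 S5-c->S3 S6-a->S8 S6-b->S6 S6-c->S4 S7-a->S7 S7-b->S7 S7-c->S7 S8-a->S4 S8-b->S9 S8-c->S4 S9-a->S9 S9-b->S9 S9-c->S9

Handle the two conditions separately and then intersect. One (4 states) tracks whether the input so far still matches the prefix `ac`; the other (4 states) tracks whether and how much of `bab` has been seen. Each combined state is a pair, one component from each; accept when both components accept.
A 10-state machine:
        a   b   c  
>  S0   S1  S2  S3 
   S1   S3  S2  S4 
   S2   S5  S2  S3 
   S3   S3  S2  S3 
   S4   S4  S6  S4 
   S5   S3  S7  S3 
   S6   S8  S6  S4 
   S7   S7  S7  S7 
   S8   S4  S9  S4 
 * S9   S9  S9  S9 
(> = start, * = accepting)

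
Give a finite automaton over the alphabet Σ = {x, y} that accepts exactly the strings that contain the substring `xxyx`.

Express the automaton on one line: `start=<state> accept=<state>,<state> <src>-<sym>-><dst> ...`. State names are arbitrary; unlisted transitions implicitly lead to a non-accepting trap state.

Track how much of `xxyx` has been matched so far: state A is no progress, E is the absorbing accept state reached once `xxyx` has occurred. Intermediate states record partial matches; on a mismatch, fall back to the longest reusable overlap.
With 5 states:
       x  y 
>  A   B  A 
   B   C  A 
   C   C  D 
   D   E  A 
 * E   E  E 
(> = start, * = accepting)

start=A accept=E A-x->B A-y->A B-x->C B-y->A C-x->C C-y->D D-x->E D-y->A E-x->E E-y->E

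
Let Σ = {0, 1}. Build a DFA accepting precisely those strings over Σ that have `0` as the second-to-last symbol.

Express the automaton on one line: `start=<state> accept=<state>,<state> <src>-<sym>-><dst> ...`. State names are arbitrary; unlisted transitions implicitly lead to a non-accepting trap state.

A DFA must remember the last 2 symbols (since which symbol is second-to-last isn't known until the input ends). Use one state per possible window of the last ≤2 symbols; accept from those whose window starts with `0`.
        0   1  
>  q0   q1  q2 
   q1   q3  q4 
   q2   q5  q6 
 * q3   q3  q4 
 * q4   q5  q6 
   q5   q3  q4 
   q6   q5  q6 
(> = start, * = accepting)

start=q0 accept=q3,q4 q0-0->q1 q0-1->q2 q1-0->q3 q1-1->q4 q2-0->q5 q2-1->q6 q3-0->q3 q3-1->q4 q4-0->q5 q4-1->q6 q5-0->q3 q5-1->q4 q6-0->q5 q6-1->q6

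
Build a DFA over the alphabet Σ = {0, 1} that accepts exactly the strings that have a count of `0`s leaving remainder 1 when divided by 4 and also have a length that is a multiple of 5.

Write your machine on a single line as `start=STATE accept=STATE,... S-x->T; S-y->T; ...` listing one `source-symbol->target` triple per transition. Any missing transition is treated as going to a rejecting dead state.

Build one automaton per condition and run them in lockstep. One (4 states) tracks the count of `0`s modulo 4; the other (5 states) tracks the input length modulo 5. Each combined state is a pair, one component from each; accept when both components accept.
With 20 states:
       0  1 
>  A   B  C 
   B   D  E 
   C   E  F 
   D   G  H 
   E   H  I 
   F   I  J 
   G   K  L 
   H   L  M 
   I   M  N 
   J   N  K 
   K   O  A 
   L   A  P 
   M   P  Q 
   N   Q  O 
 * O   R  B 
   P   C  S 
   Q   S  R 
   R   T  D 
   S   F  T 
   T   J  G 
(> = start, * = accepting)

start=A; accept=O; A-0->B; A-1->C; B-0->D; B-1->E; C-0->E; C-1->F; D-0->G; D-1->H; E-0->H; E-1->I; F-0->I; F-1->J; G-0->K; G-1->L; H-0->L; H-1->M; I-0->M; I-1->N; J-0->N; J-1->K; K-0->O; K-1->A; L-0->A; L-1->P; M-0->P; M-1->Q; N-0->Q; N-1->O; O-0->R; O-1->B; P-0->C; P-1->S; Q-0->S; Q-1->R; R-0->T; R-1->D; S-0->F; S-1->T; T-0->J; T-1->G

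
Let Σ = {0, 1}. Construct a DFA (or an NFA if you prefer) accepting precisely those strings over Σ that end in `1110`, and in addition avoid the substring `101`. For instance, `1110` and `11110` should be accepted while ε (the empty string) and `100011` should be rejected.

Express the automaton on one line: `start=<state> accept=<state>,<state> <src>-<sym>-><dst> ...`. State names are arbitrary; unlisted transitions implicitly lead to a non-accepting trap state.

Run two small machines in parallel and take their product. One (5 states) tracks how much of the suffix `1110` has currently been matched; the other (4 states) tracks partial matches of the forbidden pattern `101`. Each combined state is a pair, one component from each; accept when both components accept. After merging equivalent states the machine shrinks.
        0   1  
>  q0   q0  q1 
   q1   q2  q3 
   q2   q0  q4 
   q3   q2  q5 
   q4   q4  q4 
   q5   q6  q5 
 * q6   q0  q4 
(> = start, * = accepting)

start=q0 accept=q6 q0-0->q0 q0-1->q1 q1-0->q2 q1-1->q3 q2-0->q0 q2-1->q4 q3-0->q2 q3-1->q5 q4-0->q4 q4-1->q4 q5-0->q6 q5-1->q5 q6-0->q0 q6-1->q4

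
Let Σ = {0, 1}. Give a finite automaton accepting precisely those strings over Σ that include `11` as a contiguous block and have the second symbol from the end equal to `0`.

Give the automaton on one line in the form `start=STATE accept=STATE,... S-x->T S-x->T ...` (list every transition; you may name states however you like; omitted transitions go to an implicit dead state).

start=A accept=E,F A-0->A A-1->B B-0->A B-1->C C-0->D C-1->C D-0->E D-1->F E-0->E E-1->F F-0->D F-1->C

Build one automaton per condition and run them in lockstep. The first has 3 states tracking whether and how much of `11` has been seen; the second has 7 states tracking the last 2 symbols read. A product state is a pair (one from each), accepting exactly when both do. Equivalent product states are then merged.
With 6 states:
       0  1 
>  A   A  B 
   B   A  C 
   C   D  C 
   D   E  F 
 * E   E  F 
 * F   D  C 
(> = start, * = accepting)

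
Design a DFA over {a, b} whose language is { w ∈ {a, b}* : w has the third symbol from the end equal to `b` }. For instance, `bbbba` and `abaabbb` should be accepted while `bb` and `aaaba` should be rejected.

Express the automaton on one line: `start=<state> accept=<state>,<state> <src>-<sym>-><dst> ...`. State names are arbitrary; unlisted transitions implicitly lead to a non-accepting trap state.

Because acceptance depends on a position counted from the end, the machine has to buffer the most recent 3 symbols. Make each state the string of the last up-to-3 symbols read; on input `x` shift the window left and append `x`. Accept when the buffered window has length 3 and begins with `b`.
A 15-state machine:
          a    b  
>  q0     q1   q2 
   q1     q3   q4 
   q2     q5   q6 
   q3     q7   q8 
   q4     q9  q10 
   q5    q11  q12 
   q6    q13  q14 
   q7     q7   q8 
   q8     q9  q10 
   q9    q11  q12 
   q10   q13  q14 
 * q11    q7   q8 
 * q12    q9  q10 
 * q13   q11  q12 
 * q14   q13  q14 
(> = start, * = accepting)

start=q0 accept=q11,q12,q13,q14 q0-a->q1 q0-b->q2 q1-a->q3 q1-b->q4 q2-a->q5 q2-b->q6 q3-a->q7 q3-b->q8 q4-a->q9 q4-b->q10 q5-a->q11 q5-b->q12 q6-a->q13 q6-b->q14 q7-a->q7 q7-b->q8 q8-a->q9 q8-b->q10 q9-a->q11 q9-b->q12 q10-a->q13 q10-b->q14 q11-a->q7 q11-b->q8 q12-a->q9 q12-b->q10 q13-a->q11 q13-b->q12 q14-a->q13 q14-b->q14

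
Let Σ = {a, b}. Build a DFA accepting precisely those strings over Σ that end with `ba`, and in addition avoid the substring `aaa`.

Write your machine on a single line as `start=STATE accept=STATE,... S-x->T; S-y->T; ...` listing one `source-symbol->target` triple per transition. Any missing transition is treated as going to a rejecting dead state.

Build one automaton per condition and run them in lockstep. The first has 3 states tracking how much of the suffix `ba` has currently been matched; the second has 4 states tracking partial matches of the forbidden pattern `aaa`. A product state is a pair (one from each), accepting exactly when both do.
An 8-state machine:
        a   b  
>  q0   q1  q2 
   q1   q3  q2 
   q2   q4  q2 
   q3   q5  q2 
 * q4   q3  q2 
   q5   q5  q6 
   q6   q7  q6 
   q7   q5  q6 
(> = start, * = accepting)

start=q0; accept=q4; q0-a->q1; q0-b->q2; q1-a->q3; q1-b->q2; q2-a->q4; q2-b->q2; q3-a->q5; q3-b->q2; q4-a->q3; q4-b->q2; q5-a->q5; q5-b->q6; q6-a->q7; q6-b->q6; q7-a->q5; q7-b->q6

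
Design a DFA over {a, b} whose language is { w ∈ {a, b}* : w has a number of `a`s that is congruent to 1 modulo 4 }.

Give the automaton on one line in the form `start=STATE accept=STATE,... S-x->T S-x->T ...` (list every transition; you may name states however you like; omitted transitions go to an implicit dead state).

Keep the running count of `a`s modulo 4: each `a` advances along the cycle s0 → s1 → s2 → s3 → s0 while other symbols loop. Accept at s1.
        a   b  
>  s0   s1  s0 
 * s1   s2  s1 
   s2   s3  s2 
   s3   s0  s3 
(> = start, * = accepting)

start=s0 accept=s1 s0-a->s1 s0-b->s0 s1-a->s2 s1-b->s1 s2-a->s3 s2-b->s2 s3-a->s0 s3-b->s3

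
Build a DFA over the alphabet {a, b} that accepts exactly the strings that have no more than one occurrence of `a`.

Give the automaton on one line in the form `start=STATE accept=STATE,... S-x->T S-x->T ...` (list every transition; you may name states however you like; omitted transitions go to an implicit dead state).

Only the number of `a`s matters, and only up to 2. Make a chain q0 → q1 → q2 advanced by each `a` (with q2 absorbing); every other symbol self-loops. The accepting set is {q0, q1}.
A 3-state machine:
        a   b  
>* q0   q1  q0 
 * q1   q2  q1 
   q2   q2  q2 
(> = start, * = accepting)

start=q0 accept=q0,q1 q0-a->q1 q0-b->q0 q1-a->q2 q1-b->q1 q2-a->q2 q2-b->q2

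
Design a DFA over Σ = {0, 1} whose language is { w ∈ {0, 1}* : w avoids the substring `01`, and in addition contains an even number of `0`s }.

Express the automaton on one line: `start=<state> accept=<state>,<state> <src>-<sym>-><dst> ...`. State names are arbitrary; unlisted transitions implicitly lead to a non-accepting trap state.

start=S0 accept=S0,S2 S0-0->S1 S0-1->S0 S1-0->S2 S1-1->S3 S2-0->S1 S2-1->S3 S3-0->S3 S3-1->S3

Handle the two conditions separately and then intersect. The first has 3 states tracking partial matches of the forbidden pattern `01`; the second has 2 states tracking the count of `0`s modulo 2. A product state is a pair (one from each), accepting exactly when both do. Equivalent product states are then merged.
        0   1  
>* S0   S1  S0 
   S1   S2  S3 
 * S2   S1  S3 
   S3   S3  S3 
(> = start, * = accepting)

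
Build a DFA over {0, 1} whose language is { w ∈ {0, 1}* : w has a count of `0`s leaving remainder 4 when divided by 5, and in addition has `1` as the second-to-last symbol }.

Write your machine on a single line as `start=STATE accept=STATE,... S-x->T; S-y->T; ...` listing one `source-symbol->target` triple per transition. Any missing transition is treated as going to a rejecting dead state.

start=A; accept=R,W; A-0->B; A-1->C; B-0->D; B-1->E; C-0->F; C-1->G; D-0->H; D-1->I; E-0->J; E-1->K; F-0->D; F-1->E; G-0->F; G-1->G; H-0->L; H-1->M; I-0->N; I-1->O; J-0->H; J-1->I; K-0->J; K-1->K; L-0->P; L-1->Q; M-0->R; M-1->S; N-0->L; N-1->M; O-0->N; O-1->O; P-0->T; P-1->U; Q-0->V; Q-1->W; R-0->P; R-1->Q; S-0->R; S-1->S; T-0->D; T-1->E; U-0->F; U-1->G; V-0->T; V-1->U; W-0->V; W-1->W

Handle the two conditions separately and then intersect. One (5 states) tracks the count of `0`s modulo 5; the other (7 states) tracks the last 2 symbols read. Each combined state is a pair, one component from each; accept when both components accept.
With 23 states:
       0  1 
>  A   B  C 
   B   D  E 
   C   F  G 
   D   H  I 
   E   J  K 
   F   D  E 
   G   F  G 
   H   L  M 
   I   N  O 
   J   H  I 
   K   J  K 
   L   P  Q 
   M   R  S 
   N   L  M 
   O   N  O 
   P   T  U 
   Q   V  W 
 * R   P  Q 
   S   R  S 
   T   D  E 
   U   F  G 
   V   T  U 
 * W   V  W 
(> = start, * = accepting)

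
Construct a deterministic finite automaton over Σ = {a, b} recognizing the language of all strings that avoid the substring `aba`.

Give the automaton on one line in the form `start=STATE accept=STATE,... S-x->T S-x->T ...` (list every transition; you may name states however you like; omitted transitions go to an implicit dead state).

start=q0 accept=q0,q1,q2 q0-a->q1 q0-b->q0 q1-a->q1 q1-b->q2 q2-a->q3 q2-b->q0 q3-a->q3 q3-b->q3

This is the complement of 'contains `aba`'. Use the same substring-matching states — q0 through q3 holding how much of `aba` has just been matched — but flip the accepting set: everything except the trap q3 accepts.
With 4 states:
        a   b  
>* q0   q1  q0 
 * q1   q1  q2 
 * q2   q3  q0 
   q3   q3  q3 
(> = start, * = accepting)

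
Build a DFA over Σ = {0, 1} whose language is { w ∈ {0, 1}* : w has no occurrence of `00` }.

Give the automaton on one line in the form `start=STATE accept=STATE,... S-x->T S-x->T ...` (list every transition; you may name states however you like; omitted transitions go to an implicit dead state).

This is the complement of 'contains `00`'. Use the same substring-matching states — q0 through q2 holding how much of `00` has just been matched — but flip the accepting set: everything except the trap q2 accepts.
        0   1  
>* q0   q1  q0 
 * q1   q2  q0 
   q2   q2  q2 
(> = start, * = accepting)

start=q0 accept=q0,q1 q0-0->q1 q0-1->q0 q1-0->q2 q1-1->q0 q2-0->q2 q2-1->q2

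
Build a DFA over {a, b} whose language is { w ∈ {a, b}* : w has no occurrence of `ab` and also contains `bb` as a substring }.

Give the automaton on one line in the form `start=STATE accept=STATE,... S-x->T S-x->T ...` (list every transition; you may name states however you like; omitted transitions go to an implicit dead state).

Run two small machines in parallel and take their product. One (3 states) tracks partial matches of the forbidden pattern `ab`; the other (3 states) tracks whether and how much of `bb` has been seen. Each combined state is a pair, one component from each; accept when both components accept. Minimizing collapses redundant product states.
With 5 states:
        a   b  
>  q0   q1  q2 
   q1   q1  q1 
   q2   q1  q3 
 * q3   q4  q3 
 * q4   q4  q1 
(> = start, * = accepting)

start=q0 accept=q3,q4 q0-a->q1 q0-b->q2 q1-a->q1 q1-b->q1 q2-a->q1 q2-b->q3 q3-a->q4 q3-b->q3 q4-a->q4 q4-b->q1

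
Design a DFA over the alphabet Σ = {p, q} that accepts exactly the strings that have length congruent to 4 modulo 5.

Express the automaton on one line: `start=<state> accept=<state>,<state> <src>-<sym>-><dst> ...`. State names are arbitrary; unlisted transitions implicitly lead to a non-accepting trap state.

start=s0 accept=s4 s0-p->s1 s0-q->s1 s1-p->s2 s1-q->s2 s2-p->s3 s2-q->s3 s3-p->s4 s3-q->s4 s4-p->s0 s4-q->s0

Only the length mod 5 matters, so use a 5-cycle: from any state, every input symbol moves to the next state, wrapping s4 back to s0. Mark s4 accepting.
A 5-state machine:
        p   q  
>  s0   s1  s1 
   s1   s2  s2 
   s2   s3  s3 
   s3   s4  s4 
 * s4   s0  s0 
(> = start, * = accepting)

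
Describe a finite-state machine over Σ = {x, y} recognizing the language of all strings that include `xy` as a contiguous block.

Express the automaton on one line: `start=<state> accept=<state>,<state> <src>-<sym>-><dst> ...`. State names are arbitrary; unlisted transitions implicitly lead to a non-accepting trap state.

States q0..q1 record the length of the longest prefix of `xy` that matches the current input suffix. Reaching q2 means `xy` has been seen, and we stay there forever. Accept from q2.
        x   y  
>  q0   q1  q0 
   q1   q1  q2 
 * q2   q2  q2 
(> = start, * = accepting)

start=q0 accept=q2 q0-x->q1 q0-y->q0 q1-x->q1 q1-y->q2 q2-x->q2 q2-y->q2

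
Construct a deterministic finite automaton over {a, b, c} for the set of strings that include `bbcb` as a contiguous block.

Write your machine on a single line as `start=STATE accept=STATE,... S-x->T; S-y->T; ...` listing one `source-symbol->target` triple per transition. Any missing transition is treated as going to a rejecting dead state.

start=s0; accept=s4; s0-a->s0; s0-b->s1; s0-c->s0; s1-a->s0; s1-b->s2; s1-c->s0; s2-a->s0; s2-b->s2; s2-c->s3; s3-a->s0; s3-b->s4; s3-c->s0; s4-a->s4; s4-b->s4; s4-c->s4

Track how much of `bbcb` has been matched so far: state s0 is no progress, s4 is the absorbing accept state reached once `bbcb` has occurred. Intermediate states record partial matches; on a mismatch, fall back to the longest reusable overlap.
        a   b   c  
>  s0   s0  s1  s0 
   s1   s0  s2  s0 
   s2   s0  s2  s3 
   s3   s0  s4  s0 
 * s4   s4  s4  s4 
(> = start, * = accepting)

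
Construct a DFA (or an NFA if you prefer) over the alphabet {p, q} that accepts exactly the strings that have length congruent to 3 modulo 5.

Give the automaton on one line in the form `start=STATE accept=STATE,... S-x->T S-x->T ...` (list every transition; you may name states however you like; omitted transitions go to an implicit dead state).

start=S0 accept=S3 S0-p->S1 S0-q->S1 S1-p->S2 S1-q->S2 S2-p->S3 S2-q->S3 S3-p->S4 S3-q->S4 S4-p->S0 S4-q->S0

Count input length modulo 5: every symbol advances one step around the cycle S0 → S1 → S2 → S3 → S4 → S0. Accept at S3.
A 5-state machine:
        p   q  
>  S0   S1  S1 
   S1   S2  S2 
   S2   S3  S3 
 * S3   S4  S4 
   S4   S0  S0 
(> = start, * = accepting)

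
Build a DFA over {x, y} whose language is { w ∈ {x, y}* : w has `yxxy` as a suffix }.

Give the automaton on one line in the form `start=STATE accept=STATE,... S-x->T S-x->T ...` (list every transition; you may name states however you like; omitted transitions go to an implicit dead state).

start=q0 accept=q4 q0-x->q0 q0-y->q1 q1-x->q2 q1-y->q1 q2-x->q3 q2-y->q1 q3-x->q0 q3-y->q4 q4-x->q2 q4-y->q1

Remember how much of `yxxy` the current input suffix matches. State q0 means no match yet; q1 means the last symbol is `y`; q2 means the last 2 symbols are `yx`; q3 means the last 3 symbols are `yxx`; q4 means the last 4 symbols are `yxxy`. Only q4 accepts. On a mismatch, fall back to the longest proper suffix that is still a prefix of `yxxy`.
A 5-state machine:
        x   y  
>  q0   q0  q1 
   q1   q2  q1 
   q2   q3  q1 
   q3   q0  q4 
 * q4   q2  q1 
(> = start, * = accepting)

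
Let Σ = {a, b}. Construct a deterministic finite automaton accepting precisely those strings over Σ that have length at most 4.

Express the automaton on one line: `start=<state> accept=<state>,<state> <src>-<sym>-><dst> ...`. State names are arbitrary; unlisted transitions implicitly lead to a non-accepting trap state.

start=S0 accept=S0,S1,S2,S3,S4 S0-a->S1 S0-b->S1 S1-a->S2 S1-b->S2 S2-a->S3 S2-b->S3 S3-a->S4 S3-b->S4 S4-a->S5 S4-b->S5 S5-a->S5 S5-b->S5

We only need to distinguish lengths 0, 1, …, 4, and '>4'. Chain S0 → S1 → S2 → S3 → S4 → S5 on every symbol, with S5 looping. Accepting states: {S0, S1, S2, S3, S4}.
        a   b  
>* S0   S1  S1 
 * S1   S2  S2 
 * S2   S3  S3 
 * S3   S4  S4 
 * S4   S5  S5 
   S5   S5  S5 
(> = start, * = accepting)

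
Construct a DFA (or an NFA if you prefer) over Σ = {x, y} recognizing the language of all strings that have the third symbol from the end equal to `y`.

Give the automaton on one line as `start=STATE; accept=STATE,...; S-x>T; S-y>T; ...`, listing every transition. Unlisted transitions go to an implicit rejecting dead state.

Because acceptance depends on a position counted from the end, the machine has to buffer the most recent 3 symbols. Make each state the string of the last up-to-3 symbols read; on input `x` shift the window left and append `x`. Accept when the buffered window has length 3 and begins with `y`.
15 states suffice.
          x    y  
>  q0     q1   q2 
   q1     q3   q4 
   q2     q5   q6 
   q3     q7   q8 
   q4     q9  q10 
   q5    q11  q12 
   q6    q13  q14 
   q7     q7   q8 
   q8     q9  q10 
   q9    q11  q12 
   q10   q13  q14 
 * q11    q7   q8 
 * q12    q9  q10 
 * q13   q11  q12 
 * q14   q13  q14 
(> = start, * = accepting)

start=q0; accept=q11,q12,q13,q14; q0-x>q1; q0-y>q2; q1-x>q3; q1-y>q4; q2-x>q5; q2-y>q6; q3-x>q7; q3-y>q8; q4-x>q9; q4-y>q10; q5-x>q11; q5-y>q12; q6-x>q13; q6-y>q14; q7-x>q7; q7-y>q8; q8-x>q9; q8-y>q10; q9-x>q11; q9-y>q12; q10-x>q13; q10-y>q14; q11-x>q7; q11-y>q8; q12-x>q9; q12-y>q10; q13-x>q11; q13-y>q12; q14-x>q13; q14-y>q14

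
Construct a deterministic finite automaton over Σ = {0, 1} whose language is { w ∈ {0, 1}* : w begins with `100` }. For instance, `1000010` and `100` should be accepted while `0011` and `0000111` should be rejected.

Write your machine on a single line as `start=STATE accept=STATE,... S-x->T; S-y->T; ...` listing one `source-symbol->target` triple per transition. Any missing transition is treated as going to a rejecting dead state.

Walk along `100` while the input agrees: from S0 take `1` to S1, and so on. Any deviation drops to the rejecting sink S4. Once S3 is reached the prefix is confirmed and every continuation is accepted.
A 5-state machine:
        0   1  
>  S0   S4  S1 
   S1   S2  S4 
   S2   S3  S4 
 * S3   S3  S3 
   S4   S4  S4 
(> = start, * = accepting)

start=S0; accept=S3; S0-0->S4; S0-1->S1; S1-0->S2; S1-1->S4; S2-0->S3; S2-1->S4; S3-0->S3; S3-1->S3; S4-0->S4; S4-1->S4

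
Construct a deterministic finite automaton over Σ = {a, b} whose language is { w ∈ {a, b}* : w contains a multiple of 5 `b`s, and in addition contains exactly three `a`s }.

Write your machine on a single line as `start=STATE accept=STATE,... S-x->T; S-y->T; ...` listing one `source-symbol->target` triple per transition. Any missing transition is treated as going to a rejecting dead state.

Run two small machines in parallel and take their product. One (5 states) tracks the count of `b`s modulo 5; the other (5 states) tracks the count of `a`s, saturating at 4. Each combined state is a pair, one component from each; accept when both components accept. Equivalent product states are then merged.
          a    b  
>  q0     q1   q2 
   q1     q3   q4 
   q2     q4   q5 
   q3     q6   q7 
   q4     q7   q8 
   q5     q8   q9 
 * q6    q10  q11 
   q7    q11  q12 
   q8    q12  q13 
   q9    q13  q14 
   q10   q10  q10 
   q11   q10  q15 
   q12   q15  q16 
   q13   q16  q17 
   q14   q17   q0 
   q15   q10  q18 
   q16   q18  q19 
   q17   q19   q1 
   q18   q10  q20 
   q19   q20   q3 
   q20   q10   q6 
(> = start, * = accepting)

start=q0; accept=q6; q0-a->q1; q0-b->q2; q1-a->q3; q1-b->q4; q2-a->q4; q2-b->q5; q3-a->q6; q3-b->q7; q4-a->q7; q4-b->q8; q5-a->q8; q5-b->q9; q6-a->q10; q6-b->q11; q7-a->q11; q7-b->q12; q8-a->q12; q8-b->q13; q9-a->q13; q9-b->q14; q10-a->q10; q10-b->q10; q11-a->q10; q11-b->q15; q12-a->q15; q12-b->q16; q13-a->q16; q13-b->q17; q14-a->q17; q14-b->q0; q15-a->q10; q15-b->q18; q16-a->q18; q16-b->q19; q17-a->q19; q17-b->q1; q18-a->q10; q18-b->q20; q19-a->q20; q19-b->q3; q20-a->q10; q20-b->q6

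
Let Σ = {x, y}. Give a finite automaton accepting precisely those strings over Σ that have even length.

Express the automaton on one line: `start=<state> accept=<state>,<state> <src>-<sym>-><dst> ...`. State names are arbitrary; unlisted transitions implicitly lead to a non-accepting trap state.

start=q0 accept=q0 q0-x->q1 q0-y->q1 q1-x->q0 q1-y->q0

Count input length modulo 2: every symbol advances one step around the cycle q0 → q1 → q0. Accept at q0.
With 2 states:
        x   y  
>* q0   q1  q1 
   q1   q0  q0 
(> = start, * = accepting)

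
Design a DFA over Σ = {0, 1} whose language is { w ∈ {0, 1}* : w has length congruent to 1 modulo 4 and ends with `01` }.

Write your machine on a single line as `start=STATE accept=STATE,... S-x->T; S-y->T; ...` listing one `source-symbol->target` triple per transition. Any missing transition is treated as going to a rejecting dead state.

Handle the two conditions separately and then intersect. The first has 4 states tracking the input length modulo 4; the second has 3 states tracking how much of the suffix `01` has currently been matched. A product state is a pair (one from each), accepting exactly when both do.
A 12-state machine:
       0  1 
>  A   B  C 
   B   D  E 
   C   D  F 
   D   G  H 
   E   G  I 
   F   G  I 
   G   J  K 
   H   J  A 
   I   J  A 
   J   B  L 
   K   B  C 
 * L   D  F 
(> = start, * = accepting)

start=A; accept=L; A-0->B; A-1->C; B-0->D; B-1->E; C-0->D; C-1->F; D-0->G; D-1->H; E-0->G; E-1->I; F-0->G; F-1->I; G-0->J; G-1->K; H-0->J; H-1->A; I-0->J; I-1->A; J-0->B; J-1->L; K-0->B; K-1->C; L-0->D; L-1->F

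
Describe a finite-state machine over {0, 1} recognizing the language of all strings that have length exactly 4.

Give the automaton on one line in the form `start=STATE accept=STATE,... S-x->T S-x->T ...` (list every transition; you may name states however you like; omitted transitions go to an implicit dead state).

start=S0 accept=S4 S0-0->S1 S0-1->S1 S1-0->S2 S1-1->S2 S2-0->S3 S2-1->S3 S3-0->S4 S3-1->S4 S4-0->S5 S4-1->S5 S5-0->S5 S5-1->S5

Count input length up to 5: every symbol moves from S0 toward S5, which means 'more than 4' and absorbs. Accept from {S4}.
With 6 states:
        0   1  
>  S0   S1  S1 
   S1   S2  S2 
   S2   S3  S3 
   S3   S4  S4 
 * S4   S5  S5 
   S5   S5  S5 
(> = start, * = accepting)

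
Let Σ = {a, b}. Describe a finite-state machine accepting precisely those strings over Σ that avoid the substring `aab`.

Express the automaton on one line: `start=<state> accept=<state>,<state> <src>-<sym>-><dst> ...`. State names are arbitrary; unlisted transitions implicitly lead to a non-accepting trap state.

Track partial matches of the forbidden pattern `aab`. State q3 is a dead state reached once `aab` has occurred; every other state accepts. q0 means no part of `aab` is currently matched.
4 states suffice.
        a   b  
>* q0   q1  q0 
 * q1   q2  q0 
 * q2   q2  q3 
   q3   q3  q3 
(> = start, * = accepting)

start=q0 accept=q0,q1,q2 q0-a->q1 q0-b->q0 q1-a->q2 q1-b->q0 q2-a->q2 q2-b->q3 q3-a->q3 q3-b->q3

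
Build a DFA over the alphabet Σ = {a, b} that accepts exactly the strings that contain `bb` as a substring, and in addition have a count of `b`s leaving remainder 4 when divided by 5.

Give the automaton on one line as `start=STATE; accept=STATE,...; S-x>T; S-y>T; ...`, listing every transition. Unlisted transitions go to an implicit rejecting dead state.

start=q0; accept=q7; q0-a>q0; q0-b>q1; q1-a>q2; q1-b>q3; q2-a>q2; q2-b>q4; q3-a>q3; q3-b>q5; q4-a>q6; q4-b>q5; q5-a>q5; q5-b>q7; q6-a>q6; q6-b>q8; q7-a>q7; q7-b>q9; q8-a>q10; q8-b>q7; q9-a>q9; q9-b>q11; q10-a>q10; q10-b>q12; q11-a>q11; q11-b>q3; q12-a>q13; q12-b>q9; q13-a>q13; q13-b>q14; q14-a>q0; q14-b>q11

Build one automaton per condition and run them in lockstep. One (3 states) tracks whether and how much of `bb` has been seen; the other (5 states) tracks the count of `b`s modulo 5. Each combined state is a pair, one component from each; accept when both components accept.
With 15 states:
          a    b  
>  q0     q0   q1 
   q1     q2   q3 
   q2     q2   q4 
   q3     q3   q5 
   q4     q6   q5 
   q5     q5   q7 
   q6     q6   q8 
 * q7     q7   q9 
   q8    q10   q7 
   q9     q9  q11 
   q10   q10  q12 
   q11   q11   q3 
   q12   q13   q9 
   q13   q13  q14 
   q14    q0  q11 
(> = start, * = accepting)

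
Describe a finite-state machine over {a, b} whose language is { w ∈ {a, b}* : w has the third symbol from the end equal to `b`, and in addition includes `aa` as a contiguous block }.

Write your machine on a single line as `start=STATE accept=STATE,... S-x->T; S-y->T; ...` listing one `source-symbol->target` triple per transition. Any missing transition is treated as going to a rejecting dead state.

start=S0; accept=S6,S9,S10,S11; S0-a->S1; S0-b->S2; S1-a->S3; S1-b->S2; S2-a->S4; S2-b->S2; S3-a->S3; S3-b->S5; S4-a->S6; S4-b->S2; S5-a->S7; S5-b->S8; S6-a->S3; S6-b->S5; S7-a->S6; S7-b->S9; S8-a->S10; S8-b->S11; S9-a->S7; S9-b->S8; S10-a->S6; S10-b->S9; S11-a->S10; S11-b->S11

Handle the two conditions separately and then intersect. The first has 15 states tracking the last 3 symbols read; the second has 3 states tracking whether and how much of `aa` has been seen. A product state is a pair (one from each), accepting exactly when both do. After merging equivalent states the machine shrinks.
          a    b  
>  S0     S1   S2 
   S1     S3   S2 
   S2     S4   S2 
   S3     S3   S5 
   S4     S6   S2 
   S5     S7   S8 
 * S6     S3   S5 
   S7     S6   S9 
   S8    S10  S11 
 * S9     S7   S8 
 * S10    S6   S9 
 * S11   S10  S11 
(> = start, * = accepting)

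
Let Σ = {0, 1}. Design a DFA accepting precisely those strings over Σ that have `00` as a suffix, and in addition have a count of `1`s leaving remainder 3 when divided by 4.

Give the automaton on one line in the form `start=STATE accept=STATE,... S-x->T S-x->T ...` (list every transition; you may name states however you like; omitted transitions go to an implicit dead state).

start=s0 accept=s5 s0-0->s0 s0-1->s1 s1-0->s1 s1-1->s2 s2-0->s2 s2-1->s3 s3-0->s4 s3-1->s0 s4-0->s5 s4-1->s0 s5-0->s5 s5-1->s0

Build one automaton per condition and run them in lockstep. One (3 states) tracks how much of the suffix `00` has currently been matched; the other (4 states) tracks the count of `1`s modulo 4. Each combined state is a pair, one component from each; accept when both components accept. Minimizing collapses redundant product states.
        0   1  
>  s0   s0  s1 
   s1   s1  s2 
   s2   s2  s3 
   s3   s4  s0 
   s4   s5  s0 
 * s5   s5  s0 
(> = start, * = accepting)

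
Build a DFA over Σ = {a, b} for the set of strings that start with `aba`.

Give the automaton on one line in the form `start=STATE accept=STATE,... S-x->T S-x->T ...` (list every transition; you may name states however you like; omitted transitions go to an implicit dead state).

start=s0 accept=s3 s0-a->s1 s0-b->s4 s1-a->s4 s1-b->s2 s2-a->s3 s2-b->s4 s3-a->s3 s3-b->s3 s4-a->s4 s4-b->s4

Check the first 3 symbols one by one: s0 through s2 record how many have matched `aba` so far; any wrong symbol goes to the dead state s4. After all 3 match we enter the accepting sink s3.
A 5-state machine:
        a   b  
>  s0   s1  s4 
   s1   s4  s2 
   s2   s3  s4 
 * s3   s3  s3 
   s4   s4  s4 
(> = start, * = accepting)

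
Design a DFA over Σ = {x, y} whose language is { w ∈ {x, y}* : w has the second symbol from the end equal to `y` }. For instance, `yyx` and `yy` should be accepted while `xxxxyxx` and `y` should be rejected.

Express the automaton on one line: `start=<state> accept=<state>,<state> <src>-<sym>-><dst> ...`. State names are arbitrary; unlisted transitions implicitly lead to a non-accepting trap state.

A DFA must remember the last 2 symbols (since which symbol is second-to-last isn't known until the input ends). Use one state per possible window of the last ≤2 symbols; accept from those whose window starts with `y`.
A 7-state machine:
        x   y  
>  q0   q1  q2 
   q1   q3  q4 
   q2   q5  q6 
   q3   q3  q4 
   q4   q5  q6 
 * q5   q3  q4 
 * q6   q5  q6 
(> = start, * = accepting)

start=q0 accept=q5,q6 q0-x->q1 q0-y->q2 q1-x->q3 q1-y->q4 q2-x->q5 q2-y->q6 q3-x->q3 q3-y->q4 q4-x->q5 q4-y->q6 q5-x->q3 q5-y->q4 q6-x->q5 q6-y->q6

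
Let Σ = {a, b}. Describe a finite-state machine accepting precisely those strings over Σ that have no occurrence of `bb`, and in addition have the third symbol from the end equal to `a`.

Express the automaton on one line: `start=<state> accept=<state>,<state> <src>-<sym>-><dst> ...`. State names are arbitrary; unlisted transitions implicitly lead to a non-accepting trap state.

start=S0 accept=S7,S8,S9 S0-a->S1 S0-b->S2 S1-a->S3 S1-b->S4 S2-a->S5 S2-b->S6 S3-a->S7 S3-b->S8 S4-a->S9 S4-b->S10 S5-a->S11 S5-b->S12 S6-a->S13 S6-b->S14 S7-a->S7 S7-b->S8 S8-a->S9 S8-b->S10 S9-a->S11 S9-b->S12 S10-a->S13 S10-b->S14 S11-a->S7 S11-b->S8 S12-a->S9 S12-b->S10 S13-a->S15 S13-b->S16 S14-a->S13 S14-b->S14 S15-a->S17 S15-b->S18 S16-a->S19 S16-b->S10 S17-a->S17 S17-b->S18 S18-a->S19 S18-b->S10 S19-a->S15 S19-b->S16

Handle the two conditions separately and then intersect. The first has 3 states tracking partial matches of the forbidden pattern `bb`; the second has 15 states tracking the last 3 symbols read. A product state is a pair (one from each), accepting exactly when both do.
With 20 states:
          a    b  
>  S0     S1   S2 
   S1     S3   S4 
   S2     S5   S6 
   S3     S7   S8 
   S4     S9  S10 
   S5    S11  S12 
   S6    S13  S14 
 * S7     S7   S8 
 * S8     S9  S10 
 * S9    S11  S12 
   S10   S13  S14 
   S11    S7   S8 
   S12    S9  S10 
   S13   S15  S16 
   S14   S13  S14 
   S15   S17  S18 
   S16   S19  S10 
   S17   S17  S18 
   S18   S19  S10 
   S19   S15  S16 
(> = start, * = accepting)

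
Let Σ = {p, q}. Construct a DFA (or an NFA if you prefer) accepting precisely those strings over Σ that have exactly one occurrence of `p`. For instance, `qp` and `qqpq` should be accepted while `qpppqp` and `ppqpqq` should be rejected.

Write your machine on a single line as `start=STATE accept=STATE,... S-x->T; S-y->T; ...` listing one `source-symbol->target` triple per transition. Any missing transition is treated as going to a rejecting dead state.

Only the number of `p`s matters, and only up to 2. Make a chain A → B → C advanced by each `p` (with C absorbing); every other symbol self-loops. The accepting set is {B}.
With 3 states:
       p  q 
>  A   B  A 
 * B   C  B 
   C   C  C 
(> = start, * = accepting)

start=A; accept=B; A-p->B; A-q->A; B-p->C; B-q->B; C-p->C; C-q->C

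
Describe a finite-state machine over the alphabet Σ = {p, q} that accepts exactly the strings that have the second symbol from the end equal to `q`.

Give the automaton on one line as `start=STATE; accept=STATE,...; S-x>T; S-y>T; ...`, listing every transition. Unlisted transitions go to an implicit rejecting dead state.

Because acceptance depends on a position counted from the end, the machine has to buffer the most recent 2 symbols. Make each state the string of the last up-to-2 symbols read; on input `x` shift the window left and append `x`. Accept when the buffered window has length 2 and begins with `q`.
7 states suffice.
        p   q  
>  s0   s1  s2 
   s1   s3  s4 
   s2   s5  s6 
   s3   s3  s4 
   s4   s5  s6 
 * s5   s3  s4 
 * s6   s5  s6 
(> = start, * = accepting)

start=s0; accept=s5,s6; s0-p>s1; s0-q>s2; s1-p>s3; s1-q>s4; s2-p>s5; s2-q>s6; s3-p>s3; s3-q>s4; s4-p>s5; s4-q>s6; s5-p>s3; s5-q>s4; s6-p>s5; s6-q>s6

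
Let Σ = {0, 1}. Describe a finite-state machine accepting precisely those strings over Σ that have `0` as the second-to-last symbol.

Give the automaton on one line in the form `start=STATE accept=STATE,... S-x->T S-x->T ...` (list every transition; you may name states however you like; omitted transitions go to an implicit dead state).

A DFA must remember the last 2 symbols (since which symbol is second-to-last isn't known until the input ends). Use one state per possible window of the last ≤2 symbols; accept from those whose window starts with `0`.
A 7-state machine:
        0   1  
>  q0   q1  q2 
   q1   q3  q4 
   q2   q5  q6 
 * q3   q3  q4 
 * q4   q5  q6 
   q5   q3  q4 
   q6   q5  q6 
(> = start, * = accepting)

start=q0 accept=q3,q4 q0-0->q1 q0-1->q2 q1-0->q3 q1-1->q4 q2-0->q5 q2-1->q6 q3-0->q3 q3-1->q4 q4-0->q5 q4-1->q6 q5-0->q3 q5-1->q4 q6-0->q5 q6-1->q6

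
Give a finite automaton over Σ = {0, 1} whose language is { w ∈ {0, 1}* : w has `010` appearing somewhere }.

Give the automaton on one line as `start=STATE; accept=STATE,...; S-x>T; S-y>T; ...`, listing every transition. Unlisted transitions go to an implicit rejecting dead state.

Track how much of `010` has been matched so far: state A is no progress, D is the absorbing accept state reached once `010` has occurred. Intermediate states record partial matches; on a mismatch, fall back to the longest reusable overlap.
4 states suffice.
       0  1 
>  A   B  A 
   B   B  C 
   C   D  A 
 * D   D  D 
(> = start, * = accepting)

start=A; accept=D; A-0>B; A-1>A; B-0>B; B-1>C; C-0>D; C-1>A; D-0>D; D-1>D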